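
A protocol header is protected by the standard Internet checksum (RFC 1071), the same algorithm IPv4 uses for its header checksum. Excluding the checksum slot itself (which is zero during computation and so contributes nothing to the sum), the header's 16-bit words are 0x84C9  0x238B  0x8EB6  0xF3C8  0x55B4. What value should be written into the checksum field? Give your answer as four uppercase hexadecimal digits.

7F77

One's-complement addition (fold any carry out of bit 15 back into bit 0):
  0x84C9 + 0x238B = 0x0A854
  0xA854 + 0x8EB6 = 0x1370A → wrap carry → 0x370B
  0x370B + 0xF3C8 = 0x12AD3 → wrap carry → 0x2AD4
  0x2AD4 + 0x55B4 = 0x08088
One's-complement sum = 0x8088.
Checksum = ~0x8088 & 0xFFFF = 0x7F77.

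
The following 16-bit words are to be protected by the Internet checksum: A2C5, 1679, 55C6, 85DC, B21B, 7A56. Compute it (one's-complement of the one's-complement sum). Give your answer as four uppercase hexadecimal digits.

One's-complement addition (fold any carry out of bit 15 back into bit 0):
  0xA2C5 + 0x1679 = 0x0B93E
  0xB93E + 0x55C6 = 0x10F04 → wrap carry → 0x0F05
  0x0F05 + 0x85DC = 0x094E1
  0x94E1 + 0xB21B = 0x146FC → wrap carry → 0x46FD
  0x46FD + 0x7A56 = 0x0C153
One's-complement sum = 0xC153.
Checksum = ~0xC153 & 0xFFFF = 0x3EAC.

3EAC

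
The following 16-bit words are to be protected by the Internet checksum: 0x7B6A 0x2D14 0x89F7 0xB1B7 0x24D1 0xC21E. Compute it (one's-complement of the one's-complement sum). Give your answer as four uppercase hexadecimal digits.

34E2

One's-complement addition (fold any carry out of bit 15 back into bit 0):
  0x7B6A + 0x2D14 = 0x0A87E
  0xA87E + 0x89F7 = 0x13275 → wrap carry → 0x3276
  0x3276 + 0xB1B7 = 0x0E42D
  0xE42D + 0x24D1 = 0x108FE → wrap carry → 0x08FF
  0x08FF + 0xC21E = 0x0CB1D
One's-complement sum = 0xCB1D.
Checksum = ~0xCB1D & 0xFFFF = 0x34E2.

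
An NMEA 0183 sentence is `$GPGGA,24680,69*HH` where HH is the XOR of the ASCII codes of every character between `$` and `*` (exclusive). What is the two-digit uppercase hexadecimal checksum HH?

61

XOR the ASCII codes of the payload characters:
  'G' = 0x47 → acc = 0x47
  'P' = 0x50 → acc = 0x17
  'G' = 0x47 → acc = 0x50
  'G' = 0x47 → acc = 0x17
  'A' = 0x41 → acc = 0x56
  ',' = 0x2C → acc = 0x7A
  '2' = 0x32 → acc = 0x48
  '4' = 0x34 → acc = 0x7C
  '6' = 0x36 → acc = 0x4A
  '8' = 0x38 → acc = 0x72
  '0' = 0x30 → acc = 0x42
  ',' = 0x2C → acc = 0x6E
  '6' = 0x36 → acc = 0x58
  '9' = 0x39 → acc = 0x61
Checksum = 0x61.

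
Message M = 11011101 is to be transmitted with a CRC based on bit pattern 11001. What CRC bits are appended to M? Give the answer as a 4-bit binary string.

1000

Append 4 zeros: 110111010000. Divide by 11001 (XOR where the leading bit is 1):
  pos 0: 11011 XOR 11001 = 00010
  pos 3: 10101 XOR 11001 = 01100
  pos 4: 11000 XOR 11001 = 00001
Remainder (last 4 bits) = 1000. This is the CRC / FCS.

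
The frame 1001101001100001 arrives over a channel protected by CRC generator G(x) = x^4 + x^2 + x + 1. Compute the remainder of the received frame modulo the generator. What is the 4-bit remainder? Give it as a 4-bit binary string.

1011

Modulo-2 division of 1001101001100001 by 10111:
  pos 0: 10011 XOR 10111 = 00100
  pos 2: 10001 XOR 10111 = 00110
  pos 4: 11000 XOR 10111 = 01111
  pos 5: 11111 XOR 10111 = 01000
  pos 6: 10001 XOR 10111 = 00110
  pos 8: 11000 XOR 10111 = 01111
  pos 9: 11110 XOR 10111 = 01001
  pos 10: 10010 XOR 10111 = 00101
Remainder = 1011 (nonzero — an error is detected).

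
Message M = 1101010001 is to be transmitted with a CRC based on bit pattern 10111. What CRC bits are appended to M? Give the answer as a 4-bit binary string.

Append 4 zeros: 11010100010000. Divide by 10111 (XOR where the leading bit is 1):
  pos 0: 11010 XOR 10111 = 01101
  pos 1: 11011 XOR 10111 = 01100
  pos 2: 11000 XOR 10111 = 01111
  pos 3: 11110 XOR 10111 = 01001
  pos 4: 10010 XOR 10111 = 00101
  pos 6: 10110 XOR 10111 = 00001
Remainder (last 4 bits) = 1000. This is the CRC / FCS.

1000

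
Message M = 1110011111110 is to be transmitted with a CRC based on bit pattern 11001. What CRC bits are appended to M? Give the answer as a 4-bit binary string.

Append 4 zeros: 11100111111100000. Divide by 11001 (XOR where the leading bit is 1):
  pos 0: 11100 XOR 11001 = 00101
  pos 2: 10111 XOR 11001 = 01110
  pos 3: 11101 XOR 11001 = 00100
  pos 5: 10011 XOR 11001 = 01010
  pos 6: 10101 XOR 11001 = 01100
  pos 7: 11001 XOR 11001 = 00000
Remainder (last 4 bits) = 0000. This is the CRC / FCS.

0000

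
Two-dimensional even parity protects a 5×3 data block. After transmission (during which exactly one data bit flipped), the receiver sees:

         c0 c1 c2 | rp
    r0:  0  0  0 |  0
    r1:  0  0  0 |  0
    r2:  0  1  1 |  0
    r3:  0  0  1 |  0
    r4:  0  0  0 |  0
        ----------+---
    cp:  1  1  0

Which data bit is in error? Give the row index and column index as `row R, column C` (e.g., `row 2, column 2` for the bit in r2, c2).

row 3, column 0

Recompute each row's even parity and compare to rp:
  r0: data parity 0, sent rp 0 → ok
  r1: data parity 0, sent rp 0 → ok
  r2: data parity 0, sent rp 0 → ok
  r3: data parity 1, sent rp 0 → mismatch
  r4: data parity 0, sent rp 0 → ok
Recompute each column's even parity and compare to cp:
  c0: data parity 0, sent cp 1 → mismatch
  c1: data parity 1, sent cp 1 → ok
  c2: data parity 0, sent cp 0 → ok
Exactly one row (r3) and one column (c0) fail → the flipped bit is at their intersection.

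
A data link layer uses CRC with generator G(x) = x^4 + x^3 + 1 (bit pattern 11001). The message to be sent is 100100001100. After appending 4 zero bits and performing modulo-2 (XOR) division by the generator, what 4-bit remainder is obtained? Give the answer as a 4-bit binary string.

1010

Append 4 zeros: 1001000011000000. Divide by 11001 (XOR where the leading bit is 1):
  pos 0: 10010 XOR 11001 = 01011
  pos 1: 10110 XOR 11001 = 01111
  pos 2: 11110 XOR 11001 = 00111
  pos 4: 11101 XOR 11001 = 00100
  pos 6: 10010 XOR 11001 = 01011
  pos 7: 10110 XOR 11001 = 01111
  pos 8: 11110 XOR 11001 = 00111
  pos 10: 11100 XOR 11001 = 00101
Remainder (last 4 bits) = 1010. This is the CRC / FCS.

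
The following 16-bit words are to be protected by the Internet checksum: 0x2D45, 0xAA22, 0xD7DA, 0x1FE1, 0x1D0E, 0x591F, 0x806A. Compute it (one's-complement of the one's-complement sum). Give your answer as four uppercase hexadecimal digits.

3A44

One's-complement addition (fold any carry out of bit 15 back into bit 0):
  0x2D45 + 0xAA22 = 0x0D767
  0xD767 + 0xD7DA = 0x1AF41 → wrap carry → 0xAF42
  0xAF42 + 0x1FE1 = 0x0CF23
  0xCF23 + 0x1D0E = 0x0EC31
  0xEC31 + 0x591F = 0x14550 → wrap carry → 0x4551
  0x4551 + 0x806A = 0x0C5BB
One's-complement sum = 0xC5BB.
Checksum = ~0xC5BB & 0xFFFF = 0x3A44.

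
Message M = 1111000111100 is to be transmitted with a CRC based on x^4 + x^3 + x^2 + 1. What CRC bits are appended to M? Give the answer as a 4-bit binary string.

Append 4 zeros: 11110001111000000. Divide by 11101 (XOR where the leading bit is 1):
  pos 0: 11110 XOR 11101 = 00011
  pos 3: 11001 XOR 11101 = 00100
  pos 5: 10011 XOR 11101 = 01110
  pos 6: 11101 XOR 11101 = 00000
Remainder (last 4 bits) = 0000. This is the CRC / FCS.

0000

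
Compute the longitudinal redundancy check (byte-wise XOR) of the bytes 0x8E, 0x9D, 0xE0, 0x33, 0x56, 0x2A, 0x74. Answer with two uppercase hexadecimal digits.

XOR the bytes together:
  start with 0x8E
  0x8E ⊕ 0x9D = 0x13
  0x13 ⊕ 0xE0 = 0xF3
  0xF3 ⊕ 0x33 = 0xC0
  0xC0 ⊕ 0x56 = 0x96
  0x96 ⊕ 0x2A = 0xBC
  0xBC ⊕ 0x74 = 0xC8

C8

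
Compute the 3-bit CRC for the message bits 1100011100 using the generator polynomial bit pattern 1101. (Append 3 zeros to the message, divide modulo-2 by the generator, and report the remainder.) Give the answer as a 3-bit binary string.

000

Append 3 zeros: 1100011100000. Divide by 1101 (XOR where the leading bit is 1):
  pos 0: 1100 XOR 1101 = 0001
  pos 3: 1011 XOR 1101 = 0110
  pos 4: 1101 XOR 1101 = 0000
Remainder (last 3 bits) = 000. This is the CRC / FCS.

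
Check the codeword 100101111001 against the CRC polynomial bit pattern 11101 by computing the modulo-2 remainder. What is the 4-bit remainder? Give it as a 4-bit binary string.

Modulo-2 division of 100101111001 by 11101:
  pos 0: 10010 XOR 11101 = 01111
  pos 1: 11111 XOR 11101 = 00010
  pos 4: 10111 XOR 11101 = 01010
  pos 5: 10100 XOR 11101 = 01001
  pos 6: 10010 XOR 11101 = 01111
  pos 7: 11111 XOR 11101 = 00010
Remainder = 0010 (nonzero — an error is detected).

0010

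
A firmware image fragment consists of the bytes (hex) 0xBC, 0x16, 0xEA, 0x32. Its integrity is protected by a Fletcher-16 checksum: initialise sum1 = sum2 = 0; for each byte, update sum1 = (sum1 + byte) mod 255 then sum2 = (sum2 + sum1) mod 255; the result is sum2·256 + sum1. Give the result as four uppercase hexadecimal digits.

3DEF

Running sums (mod 255):
  after byte 0 (0xBC): sum1=188, sum2=188
  after byte 1 (0x16): sum1=210, sum2=143
  after byte 2 (0xEA): sum1=189, sum2=77
  after byte 3 (0x32): sum1=239, sum2=61
Checksum = sum2·256 + sum1 = 61·256 + 239 = 15855 = 0x3DEF.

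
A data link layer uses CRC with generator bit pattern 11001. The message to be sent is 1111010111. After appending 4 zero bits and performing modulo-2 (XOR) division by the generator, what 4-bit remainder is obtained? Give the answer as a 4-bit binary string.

Append 4 zeros: 11110101110000. Divide by 11001 (XOR where the leading bit is 1):
  pos 0: 11110 XOR 11001 = 00111
  pos 2: 11110 XOR 11001 = 00111
  pos 4: 11111 XOR 11001 = 00110
  pos 6: 11010 XOR 11001 = 00011
  pos 9: 11000 XOR 11001 = 00001
Remainder (last 4 bits) = 0001. This is the CRC / FCS.

0001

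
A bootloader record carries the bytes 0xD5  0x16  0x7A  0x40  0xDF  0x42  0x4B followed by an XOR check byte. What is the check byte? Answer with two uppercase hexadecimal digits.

XOR the bytes together:
  start with 0xD5
  0xD5 ⊕ 0x16 = 0xC3
  0xC3 ⊕ 0x7A = 0xB9
  0xB9 ⊕ 0x40 = 0xF9
  0xF9 ⊕ 0xDF = 0x26
  0x26 ⊕ 0x42 = 0x64
  0x64 ⊕ 0x4B = 0x2F

2F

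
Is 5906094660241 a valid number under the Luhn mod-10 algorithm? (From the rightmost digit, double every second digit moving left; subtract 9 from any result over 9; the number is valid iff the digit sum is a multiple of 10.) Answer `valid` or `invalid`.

From the right, keep odd positions and double even positions (subtract 9 from any doubled value over 9):
  doubled (positions 2,4,...): 8 0 3 9 3 9 → sum 32
  kept (positions 1,3,...): 1 2 6 4 0 0 5 → sum 18
Total = 50.
50 mod 10 = 0, so the number is valid.

valid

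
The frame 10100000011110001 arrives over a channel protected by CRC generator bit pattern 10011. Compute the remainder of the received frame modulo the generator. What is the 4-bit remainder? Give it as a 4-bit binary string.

Modulo-2 division of 10100000011110001 by 10011:
  pos 0: 10100 XOR 10011 = 00111
  pos 2: 11100 XOR 10011 = 01111
  pos 3: 11110 XOR 10011 = 01101
  pos 4: 11010 XOR 10011 = 01001
  pos 5: 10011 XOR 10011 = 00000
  pos 10: 11100 XOR 10011 = 01111
  pos 11: 11110 XOR 10011 = 01101
  pos 12: 11011 XOR 10011 = 01000
Remainder = 1000 (nonzero — an error is detected).

1000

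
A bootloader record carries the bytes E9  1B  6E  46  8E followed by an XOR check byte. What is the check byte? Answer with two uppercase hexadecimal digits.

54

XOR the bytes together:
  start with 0xE9
  0xE9 ⊕ 0x1B = 0xF2
  0xF2 ⊕ 0x6E = 0x9C
  0x9C ⊕ 0x46 = 0xDA
  0xDA ⊕ 0x8E = 0x54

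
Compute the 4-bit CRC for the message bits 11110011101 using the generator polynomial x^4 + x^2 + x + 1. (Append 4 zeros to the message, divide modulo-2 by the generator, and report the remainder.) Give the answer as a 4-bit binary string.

1100

Append 4 zeros: 111100111010000. Divide by 10111 (XOR where the leading bit is 1):
  pos 0: 11110 XOR 10111 = 01001
  pos 1: 10010 XOR 10111 = 00101
  pos 3: 10111 XOR 10111 = 00000
  pos 8: 10100 XOR 10111 = 00011
Remainder (last 4 bits) = 1100. This is the CRC / FCS.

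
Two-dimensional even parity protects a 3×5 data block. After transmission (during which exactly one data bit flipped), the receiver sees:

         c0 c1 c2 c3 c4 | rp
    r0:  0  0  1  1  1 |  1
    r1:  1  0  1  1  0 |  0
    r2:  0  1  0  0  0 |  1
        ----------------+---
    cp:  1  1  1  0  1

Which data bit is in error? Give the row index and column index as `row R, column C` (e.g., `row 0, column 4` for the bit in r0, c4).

row 1, column 2

Recompute each row's even parity and compare to rp:
  r0: data parity 1, sent rp 1 → ok
  r1: data parity 1, sent rp 0 → mismatch
  r2: data parity 1, sent rp 1 → ok
Recompute each column's even parity and compare to cp:
  c0: data parity 1, sent cp 1 → ok
  c1: data parity 1, sent cp 1 → ok
  c2: data parity 0, sent cp 1 → mismatch
  c3: data parity 0, sent cp 0 → ok
  c4: data parity 1, sent cp 1 → ok
Exactly one row (r1) and one column (c2) fail → the flipped bit is at their intersection.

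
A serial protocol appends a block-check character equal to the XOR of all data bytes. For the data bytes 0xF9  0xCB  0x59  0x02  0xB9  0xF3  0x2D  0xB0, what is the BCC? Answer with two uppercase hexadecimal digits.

XOR the bytes together:
  start with 0xF9
  0xF9 ⊕ 0xCB = 0x32
  0x32 ⊕ 0x59 = 0x6B
  0x6B ⊕ 0x02 = 0x69
  0x69 ⊕ 0xB9 = 0xD0
  0xD0 ⊕ 0xF3 = 0x23
  0x23 ⊕ 0x2D = 0x0E
  0x0E ⊕ 0xB0 = 0xBE

BE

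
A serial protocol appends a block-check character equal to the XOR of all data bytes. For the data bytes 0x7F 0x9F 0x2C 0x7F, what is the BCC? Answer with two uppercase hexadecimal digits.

B3

XOR the bytes together:
  start with 0x7F
  0x7F ⊕ 0x9F = 0xE0
  0xE0 ⊕ 0x2C = 0xCC
  0xCC ⊕ 0x7F = 0xB3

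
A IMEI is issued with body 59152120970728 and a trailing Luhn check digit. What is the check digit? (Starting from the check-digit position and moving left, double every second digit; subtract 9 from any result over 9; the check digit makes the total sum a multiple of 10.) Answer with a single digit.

Partial digits right→left: 8 2 7 0 7 9 0 2 1 2 5 1 9 5
Double every second digit counting from the check-digit position (so the 1st, 3rd, 5th, ... of the partial from the right).
  doubled (with −9 where >9): 7 5 5 0 2 1 9 → sum 29
  kept as-is: 2 0 9 2 2 1 5 → sum 21
Total = 29 + 21 = 50.
Check digit = (10 − (50 mod 10)) mod 10 = 0.

0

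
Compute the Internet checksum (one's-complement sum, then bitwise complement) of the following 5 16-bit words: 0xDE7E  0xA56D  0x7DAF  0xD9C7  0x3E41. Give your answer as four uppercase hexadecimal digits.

One's-complement addition (fold any carry out of bit 15 back into bit 0):
  0xDE7E + 0xA56D = 0x183EB → wrap carry → 0x83EC
  0x83EC + 0x7DAF = 0x1019B → wrap carry → 0x019C
  0x019C + 0xD9C7 = 0x0DB63
  0xDB63 + 0x3E41 = 0x119A4 → wrap carry → 0x19A5
One's-complement sum = 0x19A5.
Checksum = ~0x19A5 & 0xFFFF = 0xE65A.

E65A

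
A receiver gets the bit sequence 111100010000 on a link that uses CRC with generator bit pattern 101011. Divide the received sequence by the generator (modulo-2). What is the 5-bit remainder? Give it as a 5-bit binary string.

Modulo-2 division of 111100010000 by 101011:
  pos 0: 111100 XOR 101011 = 010111
  pos 1: 101110 XOR 101011 = 000101
  pos 4: 101100 XOR 101011 = 000111
Remainder = 11100 (nonzero — an error is detected).

11100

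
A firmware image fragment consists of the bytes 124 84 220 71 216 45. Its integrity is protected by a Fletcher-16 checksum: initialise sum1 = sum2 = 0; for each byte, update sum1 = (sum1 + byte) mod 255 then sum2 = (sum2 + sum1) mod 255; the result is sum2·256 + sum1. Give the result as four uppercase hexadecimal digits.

Running sums (mod 255):
  after byte 0 (124): sum1=124, sum2=124
  after byte 1 (84): sum1=208, sum2=77
  after byte 2 (220): sum1=173, sum2=250
  after byte 3 (71): sum1=244, sum2=239
  after byte 4 (216): sum1=205, sum2=189
  after byte 5 (45): sum1=250, sum2=184
Checksum = sum2·256 + sum1 = 184·256 + 250 = 47354 = 0xB8FA.

B8FA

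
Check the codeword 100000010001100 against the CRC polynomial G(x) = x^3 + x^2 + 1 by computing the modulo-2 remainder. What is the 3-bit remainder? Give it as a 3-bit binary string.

001

Modulo-2 division of 100000010001100 by 1101:
  pos 0: 1000 XOR 1101 = 0101
  pos 1: 1010 XOR 1101 = 0111
  pos 2: 1110 XOR 1101 = 0011
  pos 4: 1101 XOR 1101 = 0000
  pos 11: 1100 XOR 1101 = 0001
Remainder = 001 (nonzero — an error is detected).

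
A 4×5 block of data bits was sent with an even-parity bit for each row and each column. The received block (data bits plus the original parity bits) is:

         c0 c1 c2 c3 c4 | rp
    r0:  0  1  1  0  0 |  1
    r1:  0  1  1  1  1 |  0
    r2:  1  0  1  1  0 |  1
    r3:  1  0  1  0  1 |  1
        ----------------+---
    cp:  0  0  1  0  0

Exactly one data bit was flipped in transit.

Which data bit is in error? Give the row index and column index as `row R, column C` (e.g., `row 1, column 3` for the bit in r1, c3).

Recompute each row's even parity and compare to rp:
  r0: data parity 0, sent rp 1 → mismatch
  r1: data parity 0, sent rp 0 → ok
  r2: data parity 1, sent rp 1 → ok
  r3: data parity 1, sent rp 1 → ok
Recompute each column's even parity and compare to cp:
  c0: data parity 0, sent cp 0 → ok
  c1: data parity 0, sent cp 0 → ok
  c2: data parity 0, sent cp 1 → mismatch
  c3: data parity 0, sent cp 0 → ok
  c4: data parity 0, sent cp 0 → ok
Exactly one row (r0) and one column (c2) fail → the flipped bit is at their intersection.

row 0, column 2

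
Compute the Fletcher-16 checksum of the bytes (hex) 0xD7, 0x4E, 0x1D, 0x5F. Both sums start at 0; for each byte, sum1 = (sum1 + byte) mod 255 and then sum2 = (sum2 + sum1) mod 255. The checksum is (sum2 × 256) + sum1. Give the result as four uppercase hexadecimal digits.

Running sums (mod 255):
  after byte 0 (0xD7): sum1=215, sum2=215
  after byte 1 (0x4E): sum1=38, sum2=253
  after byte 2 (0x1D): sum1=67, sum2=65
  after byte 3 (0x5F): sum1=162, sum2=227
Checksum = sum2·256 + sum1 = 227·256 + 162 = 58274 = 0xE3A2.

E3A2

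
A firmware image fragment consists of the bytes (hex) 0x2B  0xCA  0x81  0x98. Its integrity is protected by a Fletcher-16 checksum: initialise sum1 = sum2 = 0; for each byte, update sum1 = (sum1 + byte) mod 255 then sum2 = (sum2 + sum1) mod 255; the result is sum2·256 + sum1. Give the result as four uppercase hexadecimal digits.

A810

Running sums (mod 255):
  after byte 0 (0x2B): sum1=43, sum2=43
  after byte 1 (0xCA): sum1=245, sum2=33
  after byte 2 (0x81): sum1=119, sum2=152
  after byte 3 (0x98): sum1=16, sum2=168
Checksum = sum2·256 + sum1 = 168·256 + 16 = 43024 = 0xA810.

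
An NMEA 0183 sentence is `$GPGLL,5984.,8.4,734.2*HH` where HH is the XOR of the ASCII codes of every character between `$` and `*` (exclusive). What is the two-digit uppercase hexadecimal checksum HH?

XOR the ASCII codes of the payload characters:
  'G' = 0x47 → acc = 0x47
  'P' = 0x50 → acc = 0x17
  'G' = 0x47 → acc = 0x50
  'L' = 0x4C → acc = 0x1C
  'L' = 0x4C → acc = 0x50
  ',' = 0x2C → acc = 0x7C
  '5' = 0x35 → acc = 0x49
  '9' = 0x39 → acc = 0x70
  '8' = 0x38 → acc = 0x48
  '4' = 0x34 → acc = 0x7C
  '.' = 0x2E → acc = 0x52
  ',' = 0x2C → acc = 0x7E
  '8' = 0x38 → acc = 0x46
  '.' = 0x2E → acc = 0x68
  '4' = 0x34 → acc = 0x5C
  ',' = 0x2C → acc = 0x70
  '7' = 0x37 → acc = 0x47
  '3' = 0x33 → acc = 0x74
  '4' = 0x34 → acc = 0x40
  '.' = 0x2E → acc = 0x6E
  '2' = 0x32 → acc = 0x5C
Checksum = 0x5C.

5C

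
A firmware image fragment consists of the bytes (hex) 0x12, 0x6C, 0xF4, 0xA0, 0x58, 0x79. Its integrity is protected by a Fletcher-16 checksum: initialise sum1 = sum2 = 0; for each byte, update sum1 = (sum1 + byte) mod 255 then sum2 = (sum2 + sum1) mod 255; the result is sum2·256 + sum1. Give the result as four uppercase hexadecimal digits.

6AE5

Running sums (mod 255):
  after byte 0 (0x12): sum1=18, sum2=18
  after byte 1 (0x6C): sum1=126, sum2=144
  after byte 2 (0xF4): sum1=115, sum2=4
  after byte 3 (0xA0): sum1=20, sum2=24
  after byte 4 (0x58): sum1=108, sum2=132
  after byte 5 (0x79): sum1=229, sum2=106
Checksum = sum2·256 + sum1 = 106·256 + 229 = 27365 = 0x6AE5.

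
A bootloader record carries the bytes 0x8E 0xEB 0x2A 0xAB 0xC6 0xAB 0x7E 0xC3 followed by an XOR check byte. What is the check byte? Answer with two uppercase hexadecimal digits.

34

XOR the bytes together:
  start with 0x8E
  0x8E ⊕ 0xEB = 0x65
  0x65 ⊕ 0x2A = 0x4F
  0x4F ⊕ 0xAB = 0xE4
  0xE4 ⊕ 0xC6 = 0x22
  0x22 ⊕ 0xAB = 0x89
  0x89 ⊕ 0x7E = 0xF7
  0xF7 ⊕ 0xC3 = 0x34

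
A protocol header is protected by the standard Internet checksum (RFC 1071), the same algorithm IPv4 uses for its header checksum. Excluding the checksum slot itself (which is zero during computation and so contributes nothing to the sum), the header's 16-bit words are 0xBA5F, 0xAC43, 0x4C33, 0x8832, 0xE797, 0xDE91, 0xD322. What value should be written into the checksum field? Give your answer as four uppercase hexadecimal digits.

2BAA

One's-complement addition (fold any carry out of bit 15 back into bit 0):
  0xBA5F + 0xAC43 = 0x166A2 → wrap carry → 0x66A3
  0x66A3 + 0x4C33 = 0x0B2D6
  0xB2D6 + 0x8832 = 0x13B08 → wrap carry → 0x3B09
  0x3B09 + 0xE797 = 0x122A0 → wrap carry → 0x22A1
  0x22A1 + 0xDE91 = 0x10132 → wrap carry → 0x0133
  0x0133 + 0xD322 = 0x0D455
One's-complement sum = 0xD455.
Checksum = ~0xD455 & 0xFFFF = 0x2BAA.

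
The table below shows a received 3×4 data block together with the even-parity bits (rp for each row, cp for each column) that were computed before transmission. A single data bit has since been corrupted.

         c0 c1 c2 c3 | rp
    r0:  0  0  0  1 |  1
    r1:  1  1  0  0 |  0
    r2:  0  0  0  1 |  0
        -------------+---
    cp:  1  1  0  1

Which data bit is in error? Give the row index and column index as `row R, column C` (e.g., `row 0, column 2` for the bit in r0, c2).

row 2, column 3

Recompute each row's even parity and compare to rp:
  r0: data parity 1, sent rp 1 → ok
  r1: data parity 0, sent rp 0 → ok
  r2: data parity 1, sent rp 0 → mismatch
Recompute each column's even parity and compare to cp:
  c0: data parity 1, sent cp 1 → ok
  c1: data parity 1, sent cp 1 → ok
  c2: data parity 0, sent cp 0 → ok
  c3: data parity 0, sent cp 1 → mismatch
Exactly one row (r2) and one column (c3) fail → the flipped bit is at their intersection.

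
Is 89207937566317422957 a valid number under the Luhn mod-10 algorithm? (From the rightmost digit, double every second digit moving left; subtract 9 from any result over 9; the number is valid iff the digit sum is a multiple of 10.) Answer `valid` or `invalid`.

valid

From the right, keep odd positions and double even positions (subtract 9 from any doubled value over 9):
  doubled (positions 2,4,...): 1 4 8 2 3 1 6 5 4 7 → sum 41
  kept (positions 1,3,...): 7 9 2 7 3 6 7 9 0 9 → sum 59
Total = 100.
100 mod 10 = 0, so the number is valid.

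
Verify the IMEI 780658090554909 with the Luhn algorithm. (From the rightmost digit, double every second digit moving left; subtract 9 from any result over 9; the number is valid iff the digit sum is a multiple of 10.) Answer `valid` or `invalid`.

From the right, keep odd positions and double even positions (subtract 9 from any doubled value over 9):
  doubled (positions 2,4,...): 0 8 1 9 7 3 7 → sum 35
  kept (positions 1,3,...): 9 9 5 0 0 5 0 7 → sum 35
Total = 70.
70 mod 10 = 0, so the number is valid.

valid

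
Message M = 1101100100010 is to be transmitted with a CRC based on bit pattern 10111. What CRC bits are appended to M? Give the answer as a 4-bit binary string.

Append 4 zeros: 11011001000100000. Divide by 10111 (XOR where the leading bit is 1):
  pos 0: 11011 XOR 10111 = 01100
  pos 1: 11000 XOR 10111 = 01111
  pos 2: 11110 XOR 10111 = 01001
  pos 3: 10011 XOR 10111 = 00100
  pos 5: 10000 XOR 10111 = 00111
  pos 7: 11101 XOR 10111 = 01010
  pos 8: 10100 XOR 10111 = 00011
  pos 11: 11000 XOR 10111 = 01111
  pos 12: 11110 XOR 10111 = 01001
Remainder (last 4 bits) = 1001. This is the CRC / FCS.

1001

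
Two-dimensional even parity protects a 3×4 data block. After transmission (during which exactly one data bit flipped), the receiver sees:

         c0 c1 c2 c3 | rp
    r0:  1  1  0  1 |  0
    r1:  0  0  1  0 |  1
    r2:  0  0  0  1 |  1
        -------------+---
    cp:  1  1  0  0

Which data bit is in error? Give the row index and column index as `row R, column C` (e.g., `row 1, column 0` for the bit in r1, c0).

Recompute each row's even parity and compare to rp:
  r0: data parity 1, sent rp 0 → mismatch
  r1: data parity 1, sent rp 1 → ok
  r2: data parity 1, sent rp 1 → ok
Recompute each column's even parity and compare to cp:
  c0: data parity 1, sent cp 1 → ok
  c1: data parity 1, sent cp 1 → ok
  c2: data parity 1, sent cp 0 → mismatch
  c3: data parity 0, sent cp 0 → ok
Exactly one row (r0) and one column (c2) fail → the flipped bit is at their intersection.

row 0, column 2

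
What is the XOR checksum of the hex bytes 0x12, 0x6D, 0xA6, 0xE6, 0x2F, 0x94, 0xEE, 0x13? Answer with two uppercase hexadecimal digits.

79

XOR the bytes together:
  start with 0x12
  0x12 ⊕ 0x6D = 0x7F
  0x7F ⊕ 0xA6 = 0xD9
  0xD9 ⊕ 0xE6 = 0x3F
  0x3F ⊕ 0x2F = 0x10
  0x10 ⊕ 0x94 = 0x84
  0x84 ⊕ 0xEE = 0x6A
  0x6A ⊕ 0x13 = 0x79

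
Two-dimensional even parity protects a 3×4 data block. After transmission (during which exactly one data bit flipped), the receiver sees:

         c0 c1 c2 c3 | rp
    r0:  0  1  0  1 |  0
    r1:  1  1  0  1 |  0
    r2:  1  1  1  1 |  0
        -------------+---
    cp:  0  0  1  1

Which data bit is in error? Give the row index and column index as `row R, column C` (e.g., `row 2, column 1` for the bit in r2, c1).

Recompute each row's even parity and compare to rp:
  r0: data parity 0, sent rp 0 → ok
  r1: data parity 1, sent rp 0 → mismatch
  r2: data parity 0, sent rp 0 → ok
Recompute each column's even parity and compare to cp:
  c0: data parity 0, sent cp 0 → ok
  c1: data parity 1, sent cp 0 → mismatch
  c2: data parity 1, sent cp 1 → ok
  c3: data parity 1, sent cp 1 → ok
Exactly one row (r1) and one column (c1) fail → the flipped bit is at their intersection.

row 1, column 1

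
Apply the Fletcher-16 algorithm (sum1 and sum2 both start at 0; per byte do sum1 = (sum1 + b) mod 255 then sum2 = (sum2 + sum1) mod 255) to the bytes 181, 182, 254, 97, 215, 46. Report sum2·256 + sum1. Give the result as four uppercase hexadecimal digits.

D1D2

Running sums (mod 255):
  after byte 0 (181): sum1=181, sum2=181
  after byte 1 (182): sum1=108, sum2=34
  after byte 2 (254): sum1=107, sum2=141
  after byte 3 (97): sum1=204, sum2=90
  after byte 4 (215): sum1=164, sum2=254
  after byte 5 (46): sum1=210, sum2=209
Checksum = sum2·256 + sum1 = 209·256 + 210 = 53714 = 0xD1D2.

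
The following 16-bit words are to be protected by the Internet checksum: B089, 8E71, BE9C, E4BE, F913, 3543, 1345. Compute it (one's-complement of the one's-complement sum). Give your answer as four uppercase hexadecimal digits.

One's-complement addition (fold any carry out of bit 15 back into bit 0):
  0xB089 + 0x8E71 = 0x13EFA → wrap carry → 0x3EFB
  0x3EFB + 0xBE9C = 0x0FD97
  0xFD97 + 0xE4BE = 0x1E255 → wrap carry → 0xE256
  0xE256 + 0xF913 = 0x1DB69 → wrap carry → 0xDB6A
  0xDB6A + 0x3543 = 0x110AD → wrap carry → 0x10AE
  0x10AE + 0x1345 = 0x023F3
One's-complement sum = 0x23F3.
Checksum = ~0x23F3 & 0xFFFF = 0xDC0C.

DC0C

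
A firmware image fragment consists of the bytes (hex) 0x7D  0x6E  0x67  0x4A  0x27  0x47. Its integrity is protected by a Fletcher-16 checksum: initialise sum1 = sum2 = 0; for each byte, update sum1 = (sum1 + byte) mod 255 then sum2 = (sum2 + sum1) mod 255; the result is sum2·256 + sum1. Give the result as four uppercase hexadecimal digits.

2B0C

Running sums (mod 255):
  after byte 0 (0x7D): sum1=125, sum2=125
  after byte 1 (0x6E): sum1=235, sum2=105
  after byte 2 (0x67): sum1=83, sum2=188
  after byte 3 (0x4A): sum1=157, sum2=90
  after byte 4 (0x27): sum1=196, sum2=31
  after byte 5 (0x47): sum1=12, sum2=43
Checksum = sum2·256 + sum1 = 43·256 + 12 = 11020 = 0x2B0C.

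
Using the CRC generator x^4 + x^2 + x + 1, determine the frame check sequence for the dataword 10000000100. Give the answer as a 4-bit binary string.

1010

Append 4 zeros: 100000001000000. Divide by 10111 (XOR where the leading bit is 1):
  pos 0: 10000 XOR 10111 = 00111
  pos 2: 11100 XOR 10111 = 01011
  pos 3: 10110 XOR 10111 = 00001
  pos 7: 11000 XOR 10111 = 01111
  pos 8: 11110 XOR 10111 = 01001
  pos 9: 10010 XOR 10111 = 00101
Remainder (last 4 bits) = 1010. This is the CRC / FCS.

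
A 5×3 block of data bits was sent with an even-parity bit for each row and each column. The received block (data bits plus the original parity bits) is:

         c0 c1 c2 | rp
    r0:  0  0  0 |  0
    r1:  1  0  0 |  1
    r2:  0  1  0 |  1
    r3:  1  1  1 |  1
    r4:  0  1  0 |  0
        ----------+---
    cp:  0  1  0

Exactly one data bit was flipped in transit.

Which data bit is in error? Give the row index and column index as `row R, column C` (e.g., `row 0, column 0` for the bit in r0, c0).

Recompute each row's even parity and compare to rp:
  r0: data parity 0, sent rp 0 → ok
  r1: data parity 1, sent rp 1 → ok
  r2: data parity 1, sent rp 1 → ok
  r3: data parity 1, sent rp 1 → ok
  r4: data parity 1, sent rp 0 → mismatch
Recompute each column's even parity and compare to cp:
  c0: data parity 0, sent cp 0 → ok
  c1: data parity 1, sent cp 1 → ok
  c2: data parity 1, sent cp 0 → mismatch
Exactly one row (r4) and one column (c2) fail → the flipped bit is at their intersection.

row 4, column 2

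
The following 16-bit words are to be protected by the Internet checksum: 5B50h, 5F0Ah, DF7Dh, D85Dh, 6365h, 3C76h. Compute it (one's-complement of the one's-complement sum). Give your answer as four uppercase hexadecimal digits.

One's-complement addition (fold any carry out of bit 15 back into bit 0):
  0x5B50 + 0x5F0A = 0x0BA5A
  0xBA5A + 0xDF7D = 0x199D7 → wrap carry → 0x99D8
  0x99D8 + 0xD85D = 0x17235 → wrap carry → 0x7236
  0x7236 + 0x6365 = 0x0D59B
  0xD59B + 0x3C76 = 0x11211 → wrap carry → 0x1212
One's-complement sum = 0x1212.
Checksum = ~0x1212 & 0xFFFF = 0xEDED.

EDED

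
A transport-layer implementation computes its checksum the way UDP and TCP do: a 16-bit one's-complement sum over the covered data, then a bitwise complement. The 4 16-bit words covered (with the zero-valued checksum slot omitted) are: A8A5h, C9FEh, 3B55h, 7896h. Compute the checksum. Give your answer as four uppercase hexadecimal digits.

D96F

One's-complement addition (fold any carry out of bit 15 back into bit 0):
  0xA8A5 + 0xC9FE = 0x172A3 → wrap carry → 0x72A4
  0x72A4 + 0x3B55 = 0x0ADF9
  0xADF9 + 0x7896 = 0x1268F → wrap carry → 0x2690
One's-complement sum = 0x2690.
Checksum = ~0x2690 & 0xFFFF = 0xD96F.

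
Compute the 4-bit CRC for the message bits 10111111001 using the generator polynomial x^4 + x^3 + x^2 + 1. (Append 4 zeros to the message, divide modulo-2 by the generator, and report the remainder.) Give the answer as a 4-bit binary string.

1001

Append 4 zeros: 101111110010000. Divide by 11101 (XOR where the leading bit is 1):
  pos 0: 10111 XOR 11101 = 01010
  pos 1: 10101 XOR 11101 = 01000
  pos 2: 10001 XOR 11101 = 01100
  pos 3: 11001 XOR 11101 = 00100
  pos 5: 10000 XOR 11101 = 01101
  pos 6: 11011 XOR 11101 = 00110
  pos 8: 11000 XOR 11101 = 00101
  pos 10: 10100 XOR 11101 = 01001
Remainder (last 4 bits) = 1001. This is the CRC / FCS.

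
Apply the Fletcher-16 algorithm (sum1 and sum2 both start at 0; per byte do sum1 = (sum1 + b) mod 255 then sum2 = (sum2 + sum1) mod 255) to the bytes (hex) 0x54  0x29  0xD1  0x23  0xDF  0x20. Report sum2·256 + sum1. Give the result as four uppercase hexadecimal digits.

5872

Running sums (mod 255):
  after byte 0 (0x54): sum1=84, sum2=84
  after byte 1 (0x29): sum1=125, sum2=209
  after byte 2 (0xD1): sum1=79, sum2=33
  after byte 3 (0x23): sum1=114, sum2=147
  after byte 4 (0xDF): sum1=82, sum2=229
  after byte 5 (0x20): sum1=114, sum2=88
Checksum = sum2·256 + sum1 = 88·256 + 114 = 22642 = 0x5872.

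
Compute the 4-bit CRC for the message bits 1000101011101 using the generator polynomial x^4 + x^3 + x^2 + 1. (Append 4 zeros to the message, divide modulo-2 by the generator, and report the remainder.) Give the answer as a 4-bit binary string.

1011

Append 4 zeros: 10001010111010000. Divide by 11101 (XOR where the leading bit is 1):
  pos 0: 10001 XOR 11101 = 01100
  pos 1: 11000 XOR 11101 = 00101
  pos 3: 10110 XOR 11101 = 01011
  pos 4: 10111 XOR 11101 = 01010
  pos 5: 10101 XOR 11101 = 01000
  pos 6: 10001 XOR 11101 = 01100
  pos 7: 11000 XOR 11101 = 00101
  pos 9: 10110 XOR 11101 = 01011
  pos 10: 10110 XOR 11101 = 01011
  pos 11: 10110 XOR 11101 = 01011
  pos 12: 10110 XOR 11101 = 01011
Remainder (last 4 bits) = 1011. This is the CRC / FCS.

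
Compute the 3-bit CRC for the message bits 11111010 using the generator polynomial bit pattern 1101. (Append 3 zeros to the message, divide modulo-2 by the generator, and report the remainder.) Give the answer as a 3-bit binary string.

011

Append 3 zeros: 11111010000. Divide by 1101 (XOR where the leading bit is 1):
  pos 0: 1111 XOR 1101 = 0010
  pos 2: 1010 XOR 1101 = 0111
  pos 3: 1111 XOR 1101 = 0010
  pos 5: 1000 XOR 1101 = 0101
  pos 6: 1010 XOR 1101 = 0111
  pos 7: 1110 XOR 1101 = 0011
Remainder (last 3 bits) = 011. This is the CRC / FCS.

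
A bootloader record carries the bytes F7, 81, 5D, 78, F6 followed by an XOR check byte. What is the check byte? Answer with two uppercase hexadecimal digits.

XOR the bytes together:
  start with 0xF7
  0xF7 ⊕ 0x81 = 0x76
  0x76 ⊕ 0x5D = 0x2B
  0x2B ⊕ 0x78 = 0x53
  0x53 ⊕ 0xF6 = 0xA5

A5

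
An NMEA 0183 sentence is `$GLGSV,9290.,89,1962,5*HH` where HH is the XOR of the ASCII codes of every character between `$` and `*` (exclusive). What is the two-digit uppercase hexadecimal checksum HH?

5D

XOR the ASCII codes of the payload characters:
  'G' = 0x47 → acc = 0x47
  'L' = 0x4C → acc = 0x0B
  'G' = 0x47 → acc = 0x4C
  'S' = 0x53 → acc = 0x1F
  'V' = 0x56 → acc = 0x49
  ',' = 0x2C → acc = 0x65
  '9' = 0x39 → acc = 0x5C
  '2' = 0x32 → acc = 0x6E
  '9' = 0x39 → acc = 0x57
  '0' = 0x30 → acc = 0x67
  '.' = 0x2E → acc = 0x49
  ',' = 0x2C → acc = 0x65
  '8' = 0x38 → acc = 0x5D
  '9' = 0x39 → acc = 0x64
  ',' = 0x2C → acc = 0x48
  '1' = 0x31 → acc = 0x79
  '9' = 0x39 → acc = 0x40
  '6' = 0x36 → acc = 0x76
  '2' = 0x32 → acc = 0x44
  ',' = 0x2C → acc = 0x68
  '5' = 0x35 → acc = 0x5D
Checksum = 0x5D.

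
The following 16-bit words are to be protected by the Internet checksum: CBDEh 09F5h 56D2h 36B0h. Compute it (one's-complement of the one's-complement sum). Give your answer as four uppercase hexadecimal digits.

9CA9

One's-complement addition (fold any carry out of bit 15 back into bit 0):
  0xCBDE + 0x09F5 = 0x0D5D3
  0xD5D3 + 0x56D2 = 0x12CA5 → wrap carry → 0x2CA6
  0x2CA6 + 0x36B0 = 0x06356
One's-complement sum = 0x6356.
Checksum = ~0x6356 & 0xFFFF = 0x9CA9.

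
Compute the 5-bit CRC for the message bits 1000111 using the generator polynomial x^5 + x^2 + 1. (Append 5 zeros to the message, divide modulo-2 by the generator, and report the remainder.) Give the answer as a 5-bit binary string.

Append 5 zeros: 100011100000. Divide by 100101 (XOR where the leading bit is 1):
  pos 0: 100011 XOR 100101 = 000110
  pos 3: 110100 XOR 100101 = 010001
  pos 4: 100010 XOR 100101 = 000111
Remainder (last 5 bits) = 11100. This is the CRC / FCS.

11100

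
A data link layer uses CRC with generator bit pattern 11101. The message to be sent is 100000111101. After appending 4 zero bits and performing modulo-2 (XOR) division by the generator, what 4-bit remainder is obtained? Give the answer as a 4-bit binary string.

Append 4 zeros: 1000001111010000. Divide by 11101 (XOR where the leading bit is 1):
  pos 0: 10000 XOR 11101 = 01101
  pos 1: 11010 XOR 11101 = 00111
  pos 3: 11111 XOR 11101 = 00010
  pos 6: 10110 XOR 11101 = 01011
  pos 7: 10111 XOR 11101 = 01010
  pos 8: 10100 XOR 11101 = 01001
  pos 9: 10010 XOR 11101 = 01111
  pos 10: 11110 XOR 11101 = 00011
Remainder (last 4 bits) = 0110. This is the CRC / FCS.

0110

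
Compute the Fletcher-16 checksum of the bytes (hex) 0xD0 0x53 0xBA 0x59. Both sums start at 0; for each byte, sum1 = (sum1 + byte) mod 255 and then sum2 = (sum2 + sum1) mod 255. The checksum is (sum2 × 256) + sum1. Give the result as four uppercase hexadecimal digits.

0C38

Running sums (mod 255):
  after byte 0 (0xD0): sum1=208, sum2=208
  after byte 1 (0x53): sum1=36, sum2=244
  after byte 2 (0xBA): sum1=222, sum2=211
  after byte 3 (0x59): sum1=56, sum2=12
Checksum = sum2·256 + sum1 = 12·256 + 56 = 3128 = 0x0C38.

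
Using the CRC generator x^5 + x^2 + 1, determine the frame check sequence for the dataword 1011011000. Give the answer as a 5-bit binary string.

Append 5 zeros: 101101100000000. Divide by 100101 (XOR where the leading bit is 1):
  pos 0: 101101 XOR 100101 = 001000
  pos 2: 100010 XOR 100101 = 000111
  pos 5: 111000 XOR 100101 = 011101
  pos 6: 111010 XOR 100101 = 011111
  pos 7: 111110 XOR 100101 = 011011
  pos 8: 110110 XOR 100101 = 010011
  pos 9: 100110 XOR 100101 = 000011
Remainder (last 5 bits) = 00011. This is the CRC / FCS.

00011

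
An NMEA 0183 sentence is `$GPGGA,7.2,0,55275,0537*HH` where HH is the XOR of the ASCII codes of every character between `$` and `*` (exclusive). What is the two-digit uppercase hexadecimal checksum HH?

XOR the ASCII codes of the payload characters:
  'G' = 0x47 → acc = 0x47
  'P' = 0x50 → acc = 0x17
  'G' = 0x47 → acc = 0x50
  'G' = 0x47 → acc = 0x17
  'A' = 0x41 → acc = 0x56
  ',' = 0x2C → acc = 0x7A
  '7' = 0x37 → acc = 0x4D
  '.' = 0x2E → acc = 0x63
  '2' = 0x32 → acc = 0x51
  ',' = 0x2C → acc = 0x7D
  '0' = 0x30 → acc = 0x4D
  ',' = 0x2C → acc = 0x61
  '5' = 0x35 → acc = 0x54
  '5' = 0x35 → acc = 0x61
  '2' = 0x32 → acc = 0x53
  '7' = 0x37 → acc = 0x64
  '5' = 0x35 → acc = 0x51
  ',' = 0x2C → acc = 0x7D
  '0' = 0x30 → acc = 0x4D
  '5' = 0x35 → acc = 0x78
  '3' = 0x33 → acc = 0x4B
  '7' = 0x37 → acc = 0x7C
Checksum = 0x7C.

7C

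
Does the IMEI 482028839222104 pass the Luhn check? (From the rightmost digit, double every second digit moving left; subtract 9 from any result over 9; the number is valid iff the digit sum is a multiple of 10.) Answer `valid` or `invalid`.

From the right, keep odd positions and double even positions (subtract 9 from any doubled value over 9):
  doubled (positions 2,4,...): 0 4 4 6 7 0 7 → sum 28
  kept (positions 1,3,...): 4 1 2 9 8 2 2 4 → sum 32
Total = 60.
60 mod 10 = 0, so the number is valid.

valid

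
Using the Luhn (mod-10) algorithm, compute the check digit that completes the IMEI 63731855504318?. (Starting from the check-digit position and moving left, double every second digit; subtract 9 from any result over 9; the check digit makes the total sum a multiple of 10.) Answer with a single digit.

8

Partial digits right→left: 8 1 3 4 0 5 5 5 8 1 3 7 3 6
Double every second digit counting from the check-digit position (so the 1st, 3rd, 5th, ... of the partial from the right).
  doubled (with −9 where >9): 7 6 0 1 7 6 6 → sum 33
  kept as-is: 1 4 5 5 1 7 6 → sum 29
Total = 33 + 29 = 62.
Check digit = (10 − (62 mod 10)) mod 10 = 8.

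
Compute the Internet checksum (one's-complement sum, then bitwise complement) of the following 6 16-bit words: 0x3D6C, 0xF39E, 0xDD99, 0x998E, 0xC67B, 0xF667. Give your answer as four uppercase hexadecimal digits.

One's-complement addition (fold any carry out of bit 15 back into bit 0):
  0x3D6C + 0xF39E = 0x1310A → wrap carry → 0x310B
  0x310B + 0xDD99 = 0x10EA4 → wrap carry → 0x0EA5
  0x0EA5 + 0x998E = 0x0A833
  0xA833 + 0xC67B = 0x16EAE → wrap carry → 0x6EAF
  0x6EAF + 0xF667 = 0x16516 → wrap carry → 0x6517
One's-complement sum = 0x6517.
Checksum = ~0x6517 & 0xFFFF = 0x9AE8.

9AE8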